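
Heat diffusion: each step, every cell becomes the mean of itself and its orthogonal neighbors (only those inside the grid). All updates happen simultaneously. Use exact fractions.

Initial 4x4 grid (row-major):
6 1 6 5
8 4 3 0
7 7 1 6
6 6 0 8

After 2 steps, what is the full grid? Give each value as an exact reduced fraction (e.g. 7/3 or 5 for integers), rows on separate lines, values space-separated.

Answer: 31/6 22/5 217/60 131/36
457/80 229/50 361/100 823/240
295/48 99/20 187/50 919/240
217/36 119/24 497/120 73/18

Derivation:
After step 1:
  5 17/4 15/4 11/3
  25/4 23/5 14/5 7/2
  7 5 17/5 15/4
  19/3 19/4 15/4 14/3
After step 2:
  31/6 22/5 217/60 131/36
  457/80 229/50 361/100 823/240
  295/48 99/20 187/50 919/240
  217/36 119/24 497/120 73/18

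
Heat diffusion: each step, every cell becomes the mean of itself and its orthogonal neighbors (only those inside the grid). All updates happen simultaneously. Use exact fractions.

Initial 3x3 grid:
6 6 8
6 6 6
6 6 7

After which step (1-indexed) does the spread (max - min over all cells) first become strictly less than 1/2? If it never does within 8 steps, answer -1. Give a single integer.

Step 1: max=27/4, min=6, spread=3/4
Step 2: max=239/36, min=6, spread=23/36
Step 3: max=2789/432, min=875/144, spread=41/108
  -> spread < 1/2 first at step 3
Step 4: max=166411/25920, min=14761/2400, spread=34961/129600
Step 5: max=9896597/1555200, min=3201499/518400, spread=2921/15552
Step 6: max=591702859/93312000, min=193132453/31104000, spread=24611/186624
Step 7: max=35373791573/5598720000, min=430314433/69120000, spread=207329/2239488
Step 8: max=2118235080331/335923200000, min=698800714277/111974400000, spread=1746635/26873856

Answer: 3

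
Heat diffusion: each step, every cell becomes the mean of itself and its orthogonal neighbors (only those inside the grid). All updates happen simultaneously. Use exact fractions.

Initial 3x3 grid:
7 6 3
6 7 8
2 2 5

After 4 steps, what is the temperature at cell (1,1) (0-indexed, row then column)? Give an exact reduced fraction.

Step 1: cell (1,1) = 29/5
Step 2: cell (1,1) = 134/25
Step 3: cell (1,1) = 7973/1500
Step 4: cell (1,1) = 474631/90000
Full grid after step 4:
  715231/129600 1613359/288000 363253/64800
  2251601/432000 474631/90000 4628077/864000
  316253/64800 533869/108000 218327/43200

Answer: 474631/90000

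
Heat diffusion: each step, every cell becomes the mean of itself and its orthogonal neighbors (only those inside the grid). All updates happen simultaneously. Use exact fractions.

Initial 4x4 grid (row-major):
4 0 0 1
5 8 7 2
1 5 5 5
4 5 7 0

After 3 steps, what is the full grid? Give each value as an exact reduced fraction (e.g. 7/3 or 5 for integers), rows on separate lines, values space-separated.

After step 1:
  3 3 2 1
  9/2 5 22/5 15/4
  15/4 24/5 29/5 3
  10/3 21/4 17/4 4
After step 2:
  7/2 13/4 13/5 9/4
  65/16 217/50 419/100 243/80
  983/240 123/25 89/20 331/80
  37/9 529/120 193/40 15/4
After step 3:
  173/48 1369/400 1229/400 631/240
  9599/2400 1661/400 7447/2000 2723/800
  30941/7200 26657/6000 9009/2000 123/32
  9083/2160 8219/1800 523/120 339/80

Answer: 173/48 1369/400 1229/400 631/240
9599/2400 1661/400 7447/2000 2723/800
30941/7200 26657/6000 9009/2000 123/32
9083/2160 8219/1800 523/120 339/80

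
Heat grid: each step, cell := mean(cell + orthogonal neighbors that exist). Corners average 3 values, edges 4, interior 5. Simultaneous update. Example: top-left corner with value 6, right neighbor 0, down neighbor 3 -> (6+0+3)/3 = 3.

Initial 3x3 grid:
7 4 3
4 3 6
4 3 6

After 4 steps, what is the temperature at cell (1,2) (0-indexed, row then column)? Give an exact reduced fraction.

Answer: 15107/3456

Derivation:
Step 1: cell (1,2) = 9/2
Step 2: cell (1,2) = 107/24
Step 3: cell (1,2) = 1265/288
Step 4: cell (1,2) = 15107/3456
Full grid after step 4:
  7555/1728 30307/6912 22801/5184
  14863/3456 277/64 15107/3456
  10981/2592 1847/432 1249/288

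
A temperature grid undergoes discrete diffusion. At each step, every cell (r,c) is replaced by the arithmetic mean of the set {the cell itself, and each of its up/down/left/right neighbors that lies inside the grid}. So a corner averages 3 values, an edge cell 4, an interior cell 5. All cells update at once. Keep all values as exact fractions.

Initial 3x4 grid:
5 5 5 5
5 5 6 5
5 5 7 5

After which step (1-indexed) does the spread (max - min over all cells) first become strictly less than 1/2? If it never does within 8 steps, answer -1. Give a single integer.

Answer: 3

Derivation:
Step 1: max=23/4, min=5, spread=3/4
Step 2: max=1351/240, min=5, spread=151/240
Step 3: max=5963/1080, min=1213/240, spread=1009/2160
  -> spread < 1/2 first at step 3
Step 4: max=707981/129600, min=36767/7200, spread=1847/5184
Step 5: max=42200809/7776000, min=185089/36000, spread=444317/1555200
Step 6: max=2517108911/466560000, min=67028951/12960000, spread=4162667/18662400
Step 7: max=150390920749/27993600000, min=4038824909/777600000, spread=199728961/1119744000
Step 8: max=8992182169991/1679616000000, min=27019565059/5184000000, spread=1902744727/13436928000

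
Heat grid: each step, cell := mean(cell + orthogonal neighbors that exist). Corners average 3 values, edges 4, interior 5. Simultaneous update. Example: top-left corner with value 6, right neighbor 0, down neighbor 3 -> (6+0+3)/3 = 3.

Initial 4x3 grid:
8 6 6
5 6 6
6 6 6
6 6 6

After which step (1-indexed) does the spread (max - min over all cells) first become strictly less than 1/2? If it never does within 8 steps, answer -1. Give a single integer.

Answer: 2

Derivation:
Step 1: max=13/2, min=23/4, spread=3/4
Step 2: max=229/36, min=591/100, spread=203/450
  -> spread < 1/2 first at step 2
Step 3: max=44633/7200, min=1787/300, spread=349/1440
Step 4: max=399803/64800, min=32209/5400, spread=2659/12960
Step 5: max=23812117/3888000, min=806839/135000, spread=2875769/19440000
Step 6: max=1425754583/233280000, min=2155771/360000, spread=1152599/9331200
Step 7: max=85303549597/13996800000, min=5828321393/972000000, spread=6878607689/69984000000
Step 8: max=5110945429223/839808000000, min=136783457/22781250, spread=548480563/6718464000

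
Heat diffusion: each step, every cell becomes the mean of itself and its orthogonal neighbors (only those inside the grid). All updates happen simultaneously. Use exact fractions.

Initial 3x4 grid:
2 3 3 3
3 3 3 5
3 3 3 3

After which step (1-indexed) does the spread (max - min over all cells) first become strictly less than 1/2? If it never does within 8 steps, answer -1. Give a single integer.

Step 1: max=11/3, min=8/3, spread=1
Step 2: max=427/120, min=49/18, spread=301/360
Step 3: max=3677/1080, min=607/216, spread=107/180
Step 4: max=1447771/432000, min=372323/129600, spread=620083/1296000
  -> spread < 1/2 first at step 4
Step 5: max=12837161/3888000, min=22646287/7776000, spread=201869/518400
Step 6: max=5080596811/1555200000, min=1376637953/466560000, spread=1475410903/4665600000
Step 7: max=45333749501/13996800000, min=83347547227/27993600000, spread=3614791/13824000
Step 8: max=18007909068691/5598720000000, min=5041085342993/1679616000000, spread=3612873776143/16796160000000

Answer: 4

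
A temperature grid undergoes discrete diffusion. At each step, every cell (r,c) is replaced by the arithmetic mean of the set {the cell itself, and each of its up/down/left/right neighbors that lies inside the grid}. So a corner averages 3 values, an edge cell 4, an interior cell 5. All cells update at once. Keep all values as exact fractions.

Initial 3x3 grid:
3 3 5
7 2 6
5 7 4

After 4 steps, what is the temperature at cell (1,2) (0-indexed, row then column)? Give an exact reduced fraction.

Answer: 161663/34560

Derivation:
Step 1: cell (1,2) = 17/4
Step 2: cell (1,2) = 235/48
Step 3: cell (1,2) = 2593/576
Step 4: cell (1,2) = 161663/34560
Full grid after step 4:
  11321/2592 17027/3840 11287/2592
  162883/34560 21907/4800 161663/34560
  25129/5184 28483/5760 24869/5184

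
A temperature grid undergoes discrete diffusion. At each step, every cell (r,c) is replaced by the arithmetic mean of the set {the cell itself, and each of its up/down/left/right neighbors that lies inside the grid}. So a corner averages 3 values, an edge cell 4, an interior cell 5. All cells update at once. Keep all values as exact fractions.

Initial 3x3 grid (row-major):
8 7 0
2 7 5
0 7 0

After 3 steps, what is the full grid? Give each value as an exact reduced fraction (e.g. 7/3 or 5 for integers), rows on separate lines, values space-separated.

Answer: 10771/2160 33961/7200 1621/360
63797/14400 26839/6000 607/150
979/240 9287/2400 467/120

Derivation:
After step 1:
  17/3 11/2 4
  17/4 28/5 3
  3 7/2 4
After step 2:
  185/36 623/120 25/6
  1111/240 437/100 83/20
  43/12 161/40 7/2
After step 3:
  10771/2160 33961/7200 1621/360
  63797/14400 26839/6000 607/150
  979/240 9287/2400 467/120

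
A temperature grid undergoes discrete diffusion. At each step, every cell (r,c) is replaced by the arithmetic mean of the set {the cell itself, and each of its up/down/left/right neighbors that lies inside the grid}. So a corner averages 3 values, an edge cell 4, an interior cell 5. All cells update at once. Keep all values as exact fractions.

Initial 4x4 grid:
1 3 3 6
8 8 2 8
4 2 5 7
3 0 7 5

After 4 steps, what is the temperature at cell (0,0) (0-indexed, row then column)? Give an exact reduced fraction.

Answer: 93107/21600

Derivation:
Step 1: cell (0,0) = 4
Step 2: cell (0,0) = 13/3
Step 3: cell (0,0) = 3077/720
Step 4: cell (0,0) = 93107/21600
Full grid after step 4:
  93107/21600 21019/4800 1016311/216000 322039/64800
  3037/720 264089/60000 857989/180000 558743/108000
  214013/54000 754763/180000 857477/180000 112487/21600
  9665/2592 862727/216000 199123/43200 331511/64800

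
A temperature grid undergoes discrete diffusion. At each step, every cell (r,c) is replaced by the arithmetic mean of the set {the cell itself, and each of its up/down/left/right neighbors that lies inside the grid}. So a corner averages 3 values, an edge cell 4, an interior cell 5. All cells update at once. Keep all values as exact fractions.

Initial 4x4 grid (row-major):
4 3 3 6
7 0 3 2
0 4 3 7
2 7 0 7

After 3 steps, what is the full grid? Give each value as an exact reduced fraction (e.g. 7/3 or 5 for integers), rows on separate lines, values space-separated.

After step 1:
  14/3 5/2 15/4 11/3
  11/4 17/5 11/5 9/2
  13/4 14/5 17/5 19/4
  3 13/4 17/4 14/3
After step 2:
  119/36 859/240 727/240 143/36
  211/60 273/100 69/20 907/240
  59/20 161/50 87/25 1039/240
  19/6 133/40 467/120 41/9
After step 3:
  7489/2160 22759/7200 5051/1440 3881/1080
  2813/900 3959/1200 9881/3000 5591/1440
  241/75 3141/1000 4409/1200 29059/7200
  1133/360 4081/1200 13727/3600 9199/2160

Answer: 7489/2160 22759/7200 5051/1440 3881/1080
2813/900 3959/1200 9881/3000 5591/1440
241/75 3141/1000 4409/1200 29059/7200
1133/360 4081/1200 13727/3600 9199/2160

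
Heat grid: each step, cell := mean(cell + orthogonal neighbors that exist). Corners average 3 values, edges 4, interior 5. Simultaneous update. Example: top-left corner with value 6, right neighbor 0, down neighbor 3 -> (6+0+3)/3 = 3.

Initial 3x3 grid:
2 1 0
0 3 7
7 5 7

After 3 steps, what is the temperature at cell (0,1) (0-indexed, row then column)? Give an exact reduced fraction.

Step 1: cell (0,1) = 3/2
Step 2: cell (0,1) = 251/120
Step 3: cell (0,1) = 18397/7200
Full grid after step 3:
  269/120 18397/7200 6487/2160
  1229/400 6901/2000 18923/4800
  469/120 31997/7200 10247/2160

Answer: 18397/7200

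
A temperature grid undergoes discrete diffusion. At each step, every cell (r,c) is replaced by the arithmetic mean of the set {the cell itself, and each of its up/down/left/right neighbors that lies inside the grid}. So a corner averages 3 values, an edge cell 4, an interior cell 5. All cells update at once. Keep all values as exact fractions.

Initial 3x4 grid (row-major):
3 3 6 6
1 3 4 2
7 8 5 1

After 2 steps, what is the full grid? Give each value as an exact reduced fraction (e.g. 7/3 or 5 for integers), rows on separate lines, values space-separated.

Answer: 115/36 439/120 103/24 38/9
449/120 104/25 203/50 175/48
175/36 1163/240 203/48 125/36

Derivation:
After step 1:
  7/3 15/4 19/4 14/3
  7/2 19/5 4 13/4
  16/3 23/4 9/2 8/3
After step 2:
  115/36 439/120 103/24 38/9
  449/120 104/25 203/50 175/48
  175/36 1163/240 203/48 125/36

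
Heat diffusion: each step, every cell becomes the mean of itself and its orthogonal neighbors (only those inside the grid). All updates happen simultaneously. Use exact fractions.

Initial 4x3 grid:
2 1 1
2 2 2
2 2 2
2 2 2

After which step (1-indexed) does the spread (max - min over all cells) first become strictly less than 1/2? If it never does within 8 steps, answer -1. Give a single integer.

Answer: 2

Derivation:
Step 1: max=2, min=4/3, spread=2/3
Step 2: max=2, min=55/36, spread=17/36
  -> spread < 1/2 first at step 2
Step 3: max=2, min=3473/2160, spread=847/2160
Step 4: max=446/225, min=54169/32400, spread=2011/6480
Step 5: max=212287/108000, min=6645217/3888000, spread=199423/777600
Step 6: max=4204751/2160000, min=405655133/233280000, spread=1938319/9331200
Step 7: max=375355801/194400000, min=24631922947/13996800000, spread=95747789/559872000
Step 8: max=22354856059/11664000000, min=1492046744873/839808000000, spread=940023131/6718464000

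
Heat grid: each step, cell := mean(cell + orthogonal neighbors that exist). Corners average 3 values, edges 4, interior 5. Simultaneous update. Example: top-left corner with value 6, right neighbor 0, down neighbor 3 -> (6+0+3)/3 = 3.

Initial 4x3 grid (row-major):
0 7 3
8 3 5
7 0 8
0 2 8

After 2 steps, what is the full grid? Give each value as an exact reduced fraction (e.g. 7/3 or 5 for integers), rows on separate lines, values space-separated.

Answer: 17/4 357/80 13/3
357/80 211/50 49/10
61/16 201/50 5
37/12 31/8 55/12

Derivation:
After step 1:
  5 13/4 5
  9/2 23/5 19/4
  15/4 4 21/4
  3 5/2 6
After step 2:
  17/4 357/80 13/3
  357/80 211/50 49/10
  61/16 201/50 5
  37/12 31/8 55/12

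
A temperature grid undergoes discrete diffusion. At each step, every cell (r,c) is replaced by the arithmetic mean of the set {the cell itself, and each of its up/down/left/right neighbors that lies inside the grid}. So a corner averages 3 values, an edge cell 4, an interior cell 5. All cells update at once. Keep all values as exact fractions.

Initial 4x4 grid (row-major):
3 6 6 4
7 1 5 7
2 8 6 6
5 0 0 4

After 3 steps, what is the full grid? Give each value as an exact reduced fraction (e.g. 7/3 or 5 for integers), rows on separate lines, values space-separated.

Answer: 2531/540 33083/7200 37219/7200 1147/216
30413/7200 1429/300 14537/3000 37939/7200
30053/7200 469/120 3373/750 33419/7200
3667/1080 26273/7200 26249/7200 221/54

Derivation:
After step 1:
  16/3 4 21/4 17/3
  13/4 27/5 5 11/2
  11/2 17/5 5 23/4
  7/3 13/4 5/2 10/3
After step 2:
  151/36 1199/240 239/48 197/36
  1169/240 421/100 523/100 263/48
  869/240 451/100 433/100 235/48
  133/36 689/240 169/48 139/36
After step 3:
  2531/540 33083/7200 37219/7200 1147/216
  30413/7200 1429/300 14537/3000 37939/7200
  30053/7200 469/120 3373/750 33419/7200
  3667/1080 26273/7200 26249/7200 221/54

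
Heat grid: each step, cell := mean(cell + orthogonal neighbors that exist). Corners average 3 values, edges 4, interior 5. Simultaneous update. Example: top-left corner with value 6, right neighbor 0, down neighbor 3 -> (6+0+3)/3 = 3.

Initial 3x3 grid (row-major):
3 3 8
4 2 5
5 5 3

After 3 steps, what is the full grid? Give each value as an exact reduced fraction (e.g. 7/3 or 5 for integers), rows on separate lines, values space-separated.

After step 1:
  10/3 4 16/3
  7/2 19/5 9/2
  14/3 15/4 13/3
After step 2:
  65/18 247/60 83/18
  153/40 391/100 539/120
  143/36 331/80 151/36
After step 3:
  4159/1080 914/225 4759/1080
  9191/2400 24577/6000 30973/7200
  8593/2160 19457/4800 9233/2160

Answer: 4159/1080 914/225 4759/1080
9191/2400 24577/6000 30973/7200
8593/2160 19457/4800 9233/2160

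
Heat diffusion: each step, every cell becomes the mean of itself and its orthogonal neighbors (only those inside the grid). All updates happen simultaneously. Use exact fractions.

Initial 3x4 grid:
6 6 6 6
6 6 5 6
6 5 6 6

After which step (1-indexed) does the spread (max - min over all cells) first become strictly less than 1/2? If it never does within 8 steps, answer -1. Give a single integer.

Step 1: max=6, min=11/2, spread=1/2
Step 2: max=6, min=1351/240, spread=89/240
  -> spread < 1/2 first at step 2
Step 3: max=4711/800, min=13693/2400, spread=11/60
Step 4: max=126983/21600, min=1240453/216000, spread=29377/216000
Step 5: max=3155483/540000, min=1555829/270000, spread=1753/21600
Step 6: max=226941959/38880000, min=33292193/5760000, spread=71029/1244160
Step 7: max=13587776381/2332800000, min=22489283771/3888000000, spread=7359853/182250000
Step 8: max=271566664193/46656000000, min=120061855433/20736000000, spread=45679663/1492992000

Answer: 2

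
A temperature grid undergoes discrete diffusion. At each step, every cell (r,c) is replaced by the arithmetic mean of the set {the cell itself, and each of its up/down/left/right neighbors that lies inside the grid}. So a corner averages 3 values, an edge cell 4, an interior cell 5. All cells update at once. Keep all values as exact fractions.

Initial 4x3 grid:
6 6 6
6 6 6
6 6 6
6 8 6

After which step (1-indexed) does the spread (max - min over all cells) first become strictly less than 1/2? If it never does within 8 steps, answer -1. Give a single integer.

Answer: 3

Derivation:
Step 1: max=20/3, min=6, spread=2/3
Step 2: max=787/120, min=6, spread=67/120
Step 3: max=6917/1080, min=6, spread=437/1080
  -> spread < 1/2 first at step 3
Step 4: max=2749531/432000, min=3009/500, spread=29951/86400
Step 5: max=24543821/3888000, min=20408/3375, spread=206761/777600
Step 6: max=9787395571/1555200000, min=16365671/2700000, spread=14430763/62208000
Step 7: max=584979741689/93312000000, min=1313652727/216000000, spread=139854109/746496000
Step 8: max=35014791890251/5598720000000, min=118491228977/19440000000, spread=7114543559/44789760000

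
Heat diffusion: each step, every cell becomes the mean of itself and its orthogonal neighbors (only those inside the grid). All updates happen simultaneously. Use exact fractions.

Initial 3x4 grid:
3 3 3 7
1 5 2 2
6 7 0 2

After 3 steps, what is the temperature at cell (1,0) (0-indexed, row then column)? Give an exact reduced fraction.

Answer: 1171/320

Derivation:
Step 1: cell (1,0) = 15/4
Step 2: cell (1,0) = 287/80
Step 3: cell (1,0) = 1171/320
Full grid after step 3:
  907/270 4843/1440 541/160 131/40
  1171/320 1397/400 749/240 1729/576
  2119/540 5213/1440 4399/1440 2857/1080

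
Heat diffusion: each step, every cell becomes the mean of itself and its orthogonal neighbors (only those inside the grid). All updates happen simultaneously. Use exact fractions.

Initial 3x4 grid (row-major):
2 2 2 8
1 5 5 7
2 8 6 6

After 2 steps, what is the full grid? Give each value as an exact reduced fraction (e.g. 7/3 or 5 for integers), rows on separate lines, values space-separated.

Answer: 83/36 193/60 53/12 197/36
361/120 197/50 131/25 47/8
137/36 581/120 137/24 229/36

Derivation:
After step 1:
  5/3 11/4 17/4 17/3
  5/2 21/5 5 13/2
  11/3 21/4 25/4 19/3
After step 2:
  83/36 193/60 53/12 197/36
  361/120 197/50 131/25 47/8
  137/36 581/120 137/24 229/36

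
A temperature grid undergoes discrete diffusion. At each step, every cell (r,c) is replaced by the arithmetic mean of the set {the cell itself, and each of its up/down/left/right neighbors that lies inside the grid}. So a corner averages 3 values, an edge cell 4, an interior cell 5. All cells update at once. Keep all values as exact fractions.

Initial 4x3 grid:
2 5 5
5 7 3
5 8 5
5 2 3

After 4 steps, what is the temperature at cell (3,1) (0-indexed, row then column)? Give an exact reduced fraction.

Answer: 399737/86400

Derivation:
Step 1: cell (3,1) = 9/2
Step 2: cell (3,1) = 517/120
Step 3: cell (3,1) = 6643/1440
Step 4: cell (3,1) = 399737/86400
Full grid after step 4:
  8279/1728 166049/34560 24775/5184
  7057/1440 349913/72000 41717/8640
  34931/7200 21743/4500 202861/43200
  20561/4320 399737/86400 29639/6480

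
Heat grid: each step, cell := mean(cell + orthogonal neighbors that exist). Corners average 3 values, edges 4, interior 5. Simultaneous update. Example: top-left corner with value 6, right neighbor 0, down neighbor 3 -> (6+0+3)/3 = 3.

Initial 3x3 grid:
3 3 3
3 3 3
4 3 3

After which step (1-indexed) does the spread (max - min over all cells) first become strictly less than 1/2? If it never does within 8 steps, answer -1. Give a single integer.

Step 1: max=10/3, min=3, spread=1/3
  -> spread < 1/2 first at step 1
Step 2: max=59/18, min=3, spread=5/18
Step 3: max=689/216, min=3, spread=41/216
Step 4: max=41011/12960, min=1091/360, spread=347/2592
Step 5: max=2439737/777600, min=10957/3600, spread=2921/31104
Step 6: max=145796539/46656000, min=1321483/432000, spread=24611/373248
Step 7: max=8716802033/2799360000, min=29816741/9720000, spread=207329/4478976
Step 8: max=521914752451/167961600000, min=1594001599/518400000, spread=1746635/53747712

Answer: 1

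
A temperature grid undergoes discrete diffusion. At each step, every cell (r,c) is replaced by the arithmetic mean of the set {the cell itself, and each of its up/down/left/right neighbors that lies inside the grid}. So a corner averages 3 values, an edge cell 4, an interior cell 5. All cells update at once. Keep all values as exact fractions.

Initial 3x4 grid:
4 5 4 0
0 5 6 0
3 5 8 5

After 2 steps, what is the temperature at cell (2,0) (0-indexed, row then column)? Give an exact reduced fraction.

Step 1: cell (2,0) = 8/3
Step 2: cell (2,0) = 131/36
Full grid after step 2:
  7/2 309/80 851/240 47/18
  193/60 431/100 213/50 781/240
  131/36 1087/240 1211/240 157/36

Answer: 131/36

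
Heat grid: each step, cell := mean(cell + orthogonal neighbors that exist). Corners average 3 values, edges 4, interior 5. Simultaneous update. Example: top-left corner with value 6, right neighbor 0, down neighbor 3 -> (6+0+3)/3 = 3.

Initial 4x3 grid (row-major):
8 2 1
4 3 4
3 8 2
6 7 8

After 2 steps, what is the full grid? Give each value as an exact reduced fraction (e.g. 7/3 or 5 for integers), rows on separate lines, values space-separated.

Answer: 38/9 147/40 25/9
1117/240 193/50 109/30
1181/240 134/25 137/30
107/18 457/80 221/36

Derivation:
After step 1:
  14/3 7/2 7/3
  9/2 21/5 5/2
  21/4 23/5 11/2
  16/3 29/4 17/3
After step 2:
  38/9 147/40 25/9
  1117/240 193/50 109/30
  1181/240 134/25 137/30
  107/18 457/80 221/36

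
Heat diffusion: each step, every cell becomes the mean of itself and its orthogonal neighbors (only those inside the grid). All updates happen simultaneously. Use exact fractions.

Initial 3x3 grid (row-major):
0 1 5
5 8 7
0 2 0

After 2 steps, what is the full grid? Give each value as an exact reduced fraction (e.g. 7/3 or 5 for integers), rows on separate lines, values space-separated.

Answer: 35/12 433/120 77/18
731/240 377/100 127/30
97/36 373/120 7/2

Derivation:
After step 1:
  2 7/2 13/3
  13/4 23/5 5
  7/3 5/2 3
After step 2:
  35/12 433/120 77/18
  731/240 377/100 127/30
  97/36 373/120 7/2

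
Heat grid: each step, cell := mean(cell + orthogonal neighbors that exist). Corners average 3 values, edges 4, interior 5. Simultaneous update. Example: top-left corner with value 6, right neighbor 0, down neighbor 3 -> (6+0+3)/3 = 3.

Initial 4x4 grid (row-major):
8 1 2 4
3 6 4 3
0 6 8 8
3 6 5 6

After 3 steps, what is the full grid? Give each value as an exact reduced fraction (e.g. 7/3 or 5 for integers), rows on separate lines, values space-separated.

Answer: 563/144 601/150 96/25 59/15
9781/2400 1693/400 573/125 1387/300
9613/2400 4713/1000 32003/6000 1013/180
1487/360 3831/800 8203/1440 13037/2160

Derivation:
After step 1:
  4 17/4 11/4 3
  17/4 4 23/5 19/4
  3 26/5 31/5 25/4
  3 5 25/4 19/3
After step 2:
  25/6 15/4 73/20 7/2
  61/16 223/50 223/50 93/20
  309/80 117/25 57/10 353/60
  11/3 389/80 1427/240 113/18
After step 3:
  563/144 601/150 96/25 59/15
  9781/2400 1693/400 573/125 1387/300
  9613/2400 4713/1000 32003/6000 1013/180
  1487/360 3831/800 8203/1440 13037/2160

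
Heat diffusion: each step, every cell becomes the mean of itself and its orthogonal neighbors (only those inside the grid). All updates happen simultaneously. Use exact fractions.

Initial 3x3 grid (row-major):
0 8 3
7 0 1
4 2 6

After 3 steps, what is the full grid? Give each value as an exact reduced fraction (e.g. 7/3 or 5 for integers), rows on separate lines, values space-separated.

Answer: 1351/360 16009/4800 2447/720
49327/14400 5231/1500 7267/2400
7751/2160 5669/1800 1151/360

Derivation:
After step 1:
  5 11/4 4
  11/4 18/5 5/2
  13/3 3 3
After step 2:
  7/2 307/80 37/12
  941/240 73/25 131/40
  121/36 209/60 17/6
After step 3:
  1351/360 16009/4800 2447/720
  49327/14400 5231/1500 7267/2400
  7751/2160 5669/1800 1151/360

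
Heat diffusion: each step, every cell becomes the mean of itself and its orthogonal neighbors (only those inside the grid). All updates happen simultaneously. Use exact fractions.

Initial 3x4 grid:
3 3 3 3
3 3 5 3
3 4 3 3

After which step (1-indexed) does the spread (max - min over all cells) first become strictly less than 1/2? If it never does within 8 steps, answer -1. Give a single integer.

Step 1: max=15/4, min=3, spread=3/4
Step 2: max=71/20, min=3, spread=11/20
Step 3: max=69/20, min=1141/360, spread=101/360
  -> spread < 1/2 first at step 3
Step 4: max=14633/4320, min=6859/2160, spread=61/288
Step 5: max=121241/36000, min=2791/864, spread=464/3375
Step 6: max=52232513/15552000, min=12594667/3888000, spread=370769/3110400
Step 7: max=3120285907/933120000, min=760374793/233280000, spread=5252449/62208000
Step 8: max=186955397993/55987200000, min=564524507/172800000, spread=161978309/2239488000

Answer: 3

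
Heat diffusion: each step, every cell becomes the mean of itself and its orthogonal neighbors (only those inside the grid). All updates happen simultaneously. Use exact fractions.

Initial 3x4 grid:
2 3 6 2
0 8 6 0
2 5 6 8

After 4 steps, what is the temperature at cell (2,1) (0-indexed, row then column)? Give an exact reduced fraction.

Step 1: cell (2,1) = 21/4
Step 2: cell (2,1) = 547/120
Step 3: cell (2,1) = 16153/3600
Step 4: cell (2,1) = 115819/27000
Full grid after step 4:
  115253/32400 415151/108000 448841/108000 67489/16200
  261169/72000 2577/625 398413/90000 60107/13500
  7858/2025 115819/27000 254233/54000 152603/32400

Answer: 115819/27000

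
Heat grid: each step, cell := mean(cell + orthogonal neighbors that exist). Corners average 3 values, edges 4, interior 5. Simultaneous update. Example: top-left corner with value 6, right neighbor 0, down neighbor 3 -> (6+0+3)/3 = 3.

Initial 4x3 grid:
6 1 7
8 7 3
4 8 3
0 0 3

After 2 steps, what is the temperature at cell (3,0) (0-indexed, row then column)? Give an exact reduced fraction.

Answer: 109/36

Derivation:
Step 1: cell (3,0) = 4/3
Step 2: cell (3,0) = 109/36
Full grid after step 2:
  11/2 1159/240 167/36
  433/80 263/50 1099/240
  1019/240 109/25 313/80
  109/36 629/240 3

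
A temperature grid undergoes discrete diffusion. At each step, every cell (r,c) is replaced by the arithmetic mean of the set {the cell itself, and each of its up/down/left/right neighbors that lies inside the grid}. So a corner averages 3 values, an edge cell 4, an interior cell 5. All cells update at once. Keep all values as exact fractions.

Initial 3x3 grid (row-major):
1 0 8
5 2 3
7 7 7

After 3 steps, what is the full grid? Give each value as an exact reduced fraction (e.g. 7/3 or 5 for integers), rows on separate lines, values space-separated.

Answer: 1159/360 49403/14400 8059/2160
58003/14400 24811/6000 16057/3600
5197/1080 8067/1600 10939/2160

Derivation:
After step 1:
  2 11/4 11/3
  15/4 17/5 5
  19/3 23/4 17/3
After step 2:
  17/6 709/240 137/36
  929/240 413/100 133/30
  95/18 423/80 197/36
After step 3:
  1159/360 49403/14400 8059/2160
  58003/14400 24811/6000 16057/3600
  5197/1080 8067/1600 10939/2160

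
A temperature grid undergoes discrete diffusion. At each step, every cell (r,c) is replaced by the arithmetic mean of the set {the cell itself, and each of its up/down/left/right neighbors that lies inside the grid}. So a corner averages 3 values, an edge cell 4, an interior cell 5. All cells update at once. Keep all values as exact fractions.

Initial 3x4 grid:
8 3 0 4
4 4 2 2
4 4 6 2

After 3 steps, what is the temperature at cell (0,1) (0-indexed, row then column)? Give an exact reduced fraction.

Answer: 277/75

Derivation:
Step 1: cell (0,1) = 15/4
Step 2: cell (0,1) = 18/5
Step 3: cell (0,1) = 277/75
Full grid after step 3:
  188/45 277/75 143/50 913/360
  5197/1200 929/250 9403/3000 19637/7200
  127/30 1183/300 6023/1800 3349/1080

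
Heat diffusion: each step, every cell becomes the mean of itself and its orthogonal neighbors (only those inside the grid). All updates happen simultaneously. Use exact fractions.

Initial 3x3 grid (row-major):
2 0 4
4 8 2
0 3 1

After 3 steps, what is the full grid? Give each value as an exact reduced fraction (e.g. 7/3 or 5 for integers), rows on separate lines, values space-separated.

After step 1:
  2 7/2 2
  7/2 17/5 15/4
  7/3 3 2
After step 2:
  3 109/40 37/12
  337/120 343/100 223/80
  53/18 161/60 35/12
After step 3:
  128/45 7343/2400 2063/720
  21929/7200 17321/6000 4887/1600
  3037/1080 10777/3600 671/240

Answer: 128/45 7343/2400 2063/720
21929/7200 17321/6000 4887/1600
3037/1080 10777/3600 671/240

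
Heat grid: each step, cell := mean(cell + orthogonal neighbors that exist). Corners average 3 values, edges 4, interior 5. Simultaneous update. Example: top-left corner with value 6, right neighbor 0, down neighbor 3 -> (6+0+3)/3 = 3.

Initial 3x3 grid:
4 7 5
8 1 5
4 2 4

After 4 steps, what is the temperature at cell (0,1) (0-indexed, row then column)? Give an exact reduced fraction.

Answer: 1361873/288000

Derivation:
Step 1: cell (0,1) = 17/4
Step 2: cell (0,1) = 417/80
Step 3: cell (0,1) = 7453/1600
Step 4: cell (0,1) = 1361873/288000
Full grid after step 4:
  305141/64800 1361873/288000 72679/16200
  1311373/288000 385657/90000 3714869/864000
  134633/32400 3549869/864000 254041/64800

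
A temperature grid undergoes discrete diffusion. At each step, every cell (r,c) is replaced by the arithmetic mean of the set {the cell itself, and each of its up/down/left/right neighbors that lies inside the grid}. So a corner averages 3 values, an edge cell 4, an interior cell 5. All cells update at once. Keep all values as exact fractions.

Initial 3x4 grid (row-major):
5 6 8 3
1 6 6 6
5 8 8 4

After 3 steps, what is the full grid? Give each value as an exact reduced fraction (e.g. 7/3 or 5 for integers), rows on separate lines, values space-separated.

Answer: 1181/240 2219/400 10213/1800 12463/2160
73889/14400 16493/3000 9049/1500 82019/14400
5627/1080 42217/7200 14359/2400 271/45

Derivation:
After step 1:
  4 25/4 23/4 17/3
  17/4 27/5 34/5 19/4
  14/3 27/4 13/2 6
After step 2:
  29/6 107/20 367/60 97/18
  1099/240 589/100 146/25 1393/240
  47/9 1399/240 521/80 23/4
After step 3:
  1181/240 2219/400 10213/1800 12463/2160
  73889/14400 16493/3000 9049/1500 82019/14400
  5627/1080 42217/7200 14359/2400 271/45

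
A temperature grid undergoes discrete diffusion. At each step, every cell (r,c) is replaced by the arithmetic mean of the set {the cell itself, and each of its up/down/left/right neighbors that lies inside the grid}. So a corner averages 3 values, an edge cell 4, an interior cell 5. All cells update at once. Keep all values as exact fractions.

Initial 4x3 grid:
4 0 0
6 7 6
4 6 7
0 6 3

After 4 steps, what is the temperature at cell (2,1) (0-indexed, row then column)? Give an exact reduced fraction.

Step 1: cell (2,1) = 6
Step 2: cell (2,1) = 97/20
Step 3: cell (2,1) = 2923/600
Step 4: cell (2,1) = 331129/72000
Full grid after step 4:
  103631/25920 672181/172800 34207/8640
  183109/43200 314789/72000 31189/7200
  194269/43200 331129/72000 103697/21600
  114167/25920 806261/172800 124097/25920

Answer: 331129/72000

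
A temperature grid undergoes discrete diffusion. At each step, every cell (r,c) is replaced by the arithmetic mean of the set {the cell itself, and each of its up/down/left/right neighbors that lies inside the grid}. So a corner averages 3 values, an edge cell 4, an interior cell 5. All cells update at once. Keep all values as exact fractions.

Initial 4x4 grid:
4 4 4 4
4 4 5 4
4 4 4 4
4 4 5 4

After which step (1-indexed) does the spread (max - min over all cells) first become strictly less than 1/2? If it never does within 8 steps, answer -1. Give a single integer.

Step 1: max=22/5, min=4, spread=2/5
  -> spread < 1/2 first at step 1
Step 2: max=517/120, min=4, spread=37/120
Step 3: max=9179/2160, min=1613/400, spread=293/1350
Step 4: max=182059/43200, min=29191/7200, spread=6913/43200
Step 5: max=1637767/388800, min=163001/40000, spread=333733/2430000
Step 6: max=244673009/58320000, min=26462383/6480000, spread=3255781/29160000
Step 7: max=7330311299/1749600000, min=796176733/194400000, spread=82360351/874800000
Step 8: max=219417022841/52488000000, min=23918651911/5832000000, spread=2074577821/26244000000

Answer: 1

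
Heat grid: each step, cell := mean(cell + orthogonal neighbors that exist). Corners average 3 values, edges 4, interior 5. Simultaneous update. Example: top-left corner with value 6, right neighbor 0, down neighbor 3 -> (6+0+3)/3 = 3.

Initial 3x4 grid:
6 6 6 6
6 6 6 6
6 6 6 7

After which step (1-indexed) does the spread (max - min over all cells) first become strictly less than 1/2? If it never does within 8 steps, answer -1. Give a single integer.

Step 1: max=19/3, min=6, spread=1/3
  -> spread < 1/2 first at step 1
Step 2: max=113/18, min=6, spread=5/18
Step 3: max=1337/216, min=6, spread=41/216
Step 4: max=159737/25920, min=6, spread=4217/25920
Step 5: max=9540349/1555200, min=43279/7200, spread=38417/311040
Step 6: max=571072211/93312000, min=866597/144000, spread=1903471/18662400
Step 7: max=34193309089/5598720000, min=26035759/4320000, spread=18038617/223948800
Step 8: max=2048807382851/335923200000, min=2345726759/388800000, spread=883978523/13436928000

Answer: 1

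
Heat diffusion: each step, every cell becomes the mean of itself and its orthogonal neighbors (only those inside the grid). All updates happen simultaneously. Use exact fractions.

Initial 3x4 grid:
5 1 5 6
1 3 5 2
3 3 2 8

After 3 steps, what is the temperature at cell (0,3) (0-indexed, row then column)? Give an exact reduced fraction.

Answer: 2291/540

Derivation:
Step 1: cell (0,3) = 13/3
Step 2: cell (0,3) = 83/18
Step 3: cell (0,3) = 2291/540
Full grid after step 3:
  6251/2160 4693/1440 1127/288 2291/540
  1013/360 19/6 4519/1200 12557/2880
  5981/2160 4483/1440 367/96 1499/360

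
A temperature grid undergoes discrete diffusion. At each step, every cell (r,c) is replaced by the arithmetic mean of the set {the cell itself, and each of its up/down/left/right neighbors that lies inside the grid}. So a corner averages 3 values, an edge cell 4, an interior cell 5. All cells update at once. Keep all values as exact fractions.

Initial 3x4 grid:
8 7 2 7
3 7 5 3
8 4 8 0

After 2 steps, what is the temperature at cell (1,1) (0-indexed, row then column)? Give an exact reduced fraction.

Answer: 589/100

Derivation:
Step 1: cell (1,1) = 26/5
Step 2: cell (1,1) = 589/100
Full grid after step 2:
  37/6 449/80 81/16 13/3
  227/40 589/100 469/100 197/48
  73/12 53/10 59/12 35/9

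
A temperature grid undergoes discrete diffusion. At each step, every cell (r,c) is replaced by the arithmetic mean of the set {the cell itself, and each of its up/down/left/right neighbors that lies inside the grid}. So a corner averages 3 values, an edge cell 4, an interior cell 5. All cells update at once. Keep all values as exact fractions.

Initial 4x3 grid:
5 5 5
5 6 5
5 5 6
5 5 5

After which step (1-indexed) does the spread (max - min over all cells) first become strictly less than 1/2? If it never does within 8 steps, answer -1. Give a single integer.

Answer: 2

Derivation:
Step 1: max=11/2, min=5, spread=1/2
Step 2: max=1289/240, min=5, spread=89/240
  -> spread < 1/2 first at step 2
Step 3: max=12707/2400, min=4089/800, spread=11/60
Step 4: max=1135547/216000, min=110617/21600, spread=29377/216000
Step 5: max=1414171/270000, min=2784517/540000, spread=1753/21600
Step 6: max=30067807/5760000, min=200738041/38880000, spread=71029/1244160
Step 7: max=20278716229/3888000000, min=12073023619/2332800000, spread=7359853/182250000
Step 8: max=108034144567/20736000000, min=241649335807/46656000000, spread=45679663/1492992000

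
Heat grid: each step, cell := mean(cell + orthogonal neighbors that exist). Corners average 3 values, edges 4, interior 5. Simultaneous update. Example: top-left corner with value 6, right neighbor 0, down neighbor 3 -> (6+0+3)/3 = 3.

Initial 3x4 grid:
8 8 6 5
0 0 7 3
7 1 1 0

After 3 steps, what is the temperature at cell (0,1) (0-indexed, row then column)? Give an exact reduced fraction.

Step 1: cell (0,1) = 11/2
Step 2: cell (0,1) = 77/15
Step 3: cell (0,1) = 1048/225
Full grid after step 3:
  9887/2160 1048/225 2131/450 9559/2160
  6043/1600 7561/2000 7221/2000 17429/4800
  6637/2160 2567/900 628/225 5789/2160

Answer: 1048/225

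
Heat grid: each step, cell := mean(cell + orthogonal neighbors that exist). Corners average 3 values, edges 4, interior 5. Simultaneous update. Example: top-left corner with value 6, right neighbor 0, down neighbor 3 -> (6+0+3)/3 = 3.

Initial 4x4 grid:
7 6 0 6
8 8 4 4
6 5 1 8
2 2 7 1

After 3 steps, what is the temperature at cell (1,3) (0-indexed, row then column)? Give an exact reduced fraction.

Answer: 8039/1800

Derivation:
Step 1: cell (1,3) = 11/2
Step 2: cell (1,3) = 59/15
Step 3: cell (1,3) = 8039/1800
Full grid after step 3:
  1483/240 2569/480 33671/7200 8789/2160
  1397/240 10851/2000 26231/6000 8039/1800
  18583/3600 27311/6000 5449/1200 7397/1800
  9269/2160 30701/7200 28013/7200 1867/432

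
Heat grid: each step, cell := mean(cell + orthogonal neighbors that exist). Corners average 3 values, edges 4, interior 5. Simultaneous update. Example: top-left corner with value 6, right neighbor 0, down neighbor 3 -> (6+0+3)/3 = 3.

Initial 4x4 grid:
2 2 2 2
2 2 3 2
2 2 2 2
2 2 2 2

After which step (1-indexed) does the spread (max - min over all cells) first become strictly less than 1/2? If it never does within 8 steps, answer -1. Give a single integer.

Answer: 1

Derivation:
Step 1: max=9/4, min=2, spread=1/4
  -> spread < 1/2 first at step 1
Step 2: max=111/50, min=2, spread=11/50
Step 3: max=5167/2400, min=2, spread=367/2400
Step 4: max=23171/10800, min=1213/600, spread=1337/10800
Step 5: max=689669/324000, min=36469/18000, spread=33227/324000
Step 6: max=20654327/9720000, min=220049/108000, spread=849917/9720000
Step 7: max=616914347/291600000, min=3308533/1620000, spread=21378407/291600000
Step 8: max=18462462371/8748000000, min=995688343/486000000, spread=540072197/8748000000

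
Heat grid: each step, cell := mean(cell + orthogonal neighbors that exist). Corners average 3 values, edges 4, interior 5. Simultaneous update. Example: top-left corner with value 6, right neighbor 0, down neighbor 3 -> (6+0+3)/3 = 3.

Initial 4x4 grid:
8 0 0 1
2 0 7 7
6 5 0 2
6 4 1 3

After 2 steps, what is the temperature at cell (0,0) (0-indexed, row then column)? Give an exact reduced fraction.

Answer: 28/9

Derivation:
Step 1: cell (0,0) = 10/3
Step 2: cell (0,0) = 28/9
Full grid after step 2:
  28/9 38/15 71/30 107/36
  893/240 73/25 297/100 763/240
  205/48 351/100 69/25 49/16
  169/36 43/12 11/4 7/3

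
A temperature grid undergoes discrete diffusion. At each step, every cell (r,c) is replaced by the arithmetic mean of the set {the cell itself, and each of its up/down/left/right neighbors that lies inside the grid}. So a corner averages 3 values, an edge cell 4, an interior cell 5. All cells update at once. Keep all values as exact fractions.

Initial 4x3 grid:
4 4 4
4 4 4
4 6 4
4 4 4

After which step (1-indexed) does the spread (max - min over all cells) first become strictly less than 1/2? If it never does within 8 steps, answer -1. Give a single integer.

Step 1: max=9/2, min=4, spread=1/2
Step 2: max=223/50, min=4, spread=23/50
  -> spread < 1/2 first at step 2
Step 3: max=10411/2400, min=813/200, spread=131/480
Step 4: max=92951/21600, min=14791/3600, spread=841/4320
Step 5: max=37102051/8640000, min=2973373/720000, spread=56863/345600
Step 6: max=332574341/77760000, min=26909543/6480000, spread=386393/3110400
Step 7: max=132809723131/31104000000, min=10788358813/2592000000, spread=26795339/248832000
Step 8: max=7948775714129/1866240000000, min=649166149667/155520000000, spread=254051069/2985984000

Answer: 2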